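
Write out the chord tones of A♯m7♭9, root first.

A♯m7♭9 is a minor seventh flat nine built on A#.
A# — root
C# — minor 3rd
E# — perfect 5th
G# — minor 7th
B — minor 9th

A#, C#, E#, G#, B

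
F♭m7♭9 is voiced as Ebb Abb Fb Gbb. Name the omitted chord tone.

Cb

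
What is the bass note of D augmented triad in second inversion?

A-sharp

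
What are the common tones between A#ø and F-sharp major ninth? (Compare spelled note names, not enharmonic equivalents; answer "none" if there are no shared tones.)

A♯ – C♯ – G♯

A#ø = A♯, C♯, E, G♯.
F-sharp major ninth = F♯, A♯, C♯, E♯, G♯.
Shared: A♯, C♯, G♯.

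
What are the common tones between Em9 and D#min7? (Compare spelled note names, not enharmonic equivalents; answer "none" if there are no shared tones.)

Em9 = E, G, B, D, F#.
D#min7 = D#, F#, A#, C#.
Shared: F#.

F#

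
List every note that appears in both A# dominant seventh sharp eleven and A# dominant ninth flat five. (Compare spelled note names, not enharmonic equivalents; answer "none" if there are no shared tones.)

A# dominant seventh sharp eleven: A-sharp C-double-sharp E-sharp G-sharp D-double-sharp
A# dominant ninth flat five: A-sharp C-double-sharp E G-sharp B-sharp
Common to both → A-sharp, C-double-sharp, G-sharp.

A-sharp, C-double-sharp, G-sharp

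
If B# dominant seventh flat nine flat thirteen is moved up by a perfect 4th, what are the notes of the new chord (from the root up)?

A perfect 4th up from B-sharp is E-sharp, so the new chord is E-sharp dominant seventh flat nine flat thirteen.
E-sharp — root
G-double-sharp — major 3rd
B-sharp — perfect 5th
D-sharp — minor 7th
F-sharp — minor 9th
C-sharp — minor 13th

E-sharp, G-double-sharp, B-sharp, D-sharp, F-sharp, C-sharp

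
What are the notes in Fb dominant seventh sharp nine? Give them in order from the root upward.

Root Fb, quality dominant seventh sharp nine:
Fb — root
Ab — major 3rd
Cb — perfect 5th
Ebb — minor 7th
G — augmented 9th

Fb – Ab – Cb – Ebb – G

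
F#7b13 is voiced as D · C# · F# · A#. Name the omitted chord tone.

The full F#7b13 chord is F#, A#, C#, E, D.
Comparing with the voicing, the minor 7th (7th) — E — is absent.

E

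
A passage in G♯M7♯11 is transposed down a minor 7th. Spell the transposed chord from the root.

A#, C##, E#, G##, D##

G# down a minor 7th → A#. New chord: A# major seventh sharp eleven.
root → A#
3rd (major 3rd) → C##
5th (perfect 5th) → E#
7th (major 7th) → G##
11th (augmented 11th) → D##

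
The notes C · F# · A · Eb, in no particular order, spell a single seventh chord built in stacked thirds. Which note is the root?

F#

Stacking in thirds gives F# – A – C – Eb, so F# is the root — F# diminished seventh.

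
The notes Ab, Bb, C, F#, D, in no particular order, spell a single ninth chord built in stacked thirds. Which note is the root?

Arranged so that each adjacent pair is a third by letter name: Bb – D – F# – Ab – C.
The bottom of that stack, Bb, is the root (this is Bb dominant ninth sharp five).

Bb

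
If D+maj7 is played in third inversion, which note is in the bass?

D+maj7 = D–F#–A#–C#. Third inversion → seventh in the bass = C#.

C#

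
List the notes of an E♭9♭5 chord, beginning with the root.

E♭9♭5 is a dominant ninth flat five built on Eb.
root → Eb
3rd (major 3rd) → G
5th (diminished 5th) → Bbb
7th (minor 7th) → Db
9th (major 9th) → F

Eb – G – Bbb – Db – F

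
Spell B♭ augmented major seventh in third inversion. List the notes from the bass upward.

A Bb D F#

B♭ augmented major seventh = Bb–D–F#–A; third inversion → seventh (A) lowest.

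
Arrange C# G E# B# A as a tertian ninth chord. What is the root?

A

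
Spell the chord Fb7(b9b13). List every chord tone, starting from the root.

Fb  Ab  Cb  Ebb  Gbb  Dbb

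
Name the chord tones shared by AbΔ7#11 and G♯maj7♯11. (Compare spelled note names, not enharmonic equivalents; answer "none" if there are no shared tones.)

none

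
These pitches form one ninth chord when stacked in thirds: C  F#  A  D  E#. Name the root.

Stacking in thirds gives D – F# – A – C – E#, so D is the root — D dominant seventh sharp nine.

D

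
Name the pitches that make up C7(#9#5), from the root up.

Root C, quality dominant seventh sharp nine sharp five:
- root: C
- major 3rd: E
- augmented 5th: G#
- minor 7th: Bb
- augmented 9th: D#

C – E – G# – Bb – D#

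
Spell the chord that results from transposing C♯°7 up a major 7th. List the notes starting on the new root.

C# up a major 7th → B#. New chord: B# diminished seventh.
- root: B#
- minor 3rd: D#
- diminished 5th: F#
- diminished 7th: A

B# – D# – F# – A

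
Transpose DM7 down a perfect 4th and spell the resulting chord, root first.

Transposed root: D → A (perfect 4th down). So we spell A major seventh:
A — root
C# — major 3rd
E — perfect 5th
G# — major 7th

A  C#  E  G#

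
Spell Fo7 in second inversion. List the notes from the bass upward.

Fo7 = F–A♭–C♭–E𝄫; second inversion → fifth (C♭) lowest.

C♭  E𝄫  F  A♭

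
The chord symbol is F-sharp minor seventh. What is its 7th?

Root of F-sharp minor seventh = F-sharp. The 7th is a minor 7th: F-sharp up a minor 7th → E.

E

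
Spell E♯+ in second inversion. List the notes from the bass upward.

B## – E# – G##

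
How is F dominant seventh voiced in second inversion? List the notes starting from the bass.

C, Eb, F, A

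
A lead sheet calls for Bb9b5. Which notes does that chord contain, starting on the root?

Bb – D – Fb – Ab – C

Bb9b5 is a dominant ninth flat five built on Bb.
Bb — root
D — major 3rd
Fb — diminished 5th
Ab — minor 7th
C — major 9th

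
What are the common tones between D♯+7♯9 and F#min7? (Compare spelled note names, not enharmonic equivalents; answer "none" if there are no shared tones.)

C#

D♯+7♯9 = D#, F##, A##, C#, E##.
F#min7 = F#, A, C#, E.
Shared: C#.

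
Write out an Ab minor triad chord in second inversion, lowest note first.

E-flat  A-flat  C-flat

In root position, Ab minor triad is A-flat–C-flat–E-flat.
Second inversion puts the fifth (E-flat) in the bass.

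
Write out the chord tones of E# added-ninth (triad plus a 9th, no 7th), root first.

E# added-ninth is an added-ninth built on E#.
E# — root
G## — major 3rd
B# — perfect 5th
F## — major 9th

E# G## B# F##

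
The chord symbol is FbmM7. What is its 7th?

Root of FbmM7 = Fb. The 7th is a major 7th: Fb up a major 7th → Eb.

Eb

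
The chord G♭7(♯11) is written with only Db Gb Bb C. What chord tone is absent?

The full G♭7(♯11) chord is Gb, Bb, Db, Fb, C.
Comparing with the voicing, the minor 7th (7th) — Fb — is absent.

Fb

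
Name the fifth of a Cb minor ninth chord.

Gb

Root of Cb minor ninth = Cb. The 5th is a perfect 5th: Cb up a perfect 5th → Gb.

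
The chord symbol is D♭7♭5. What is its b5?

Abb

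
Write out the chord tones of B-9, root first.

B-9 is a minor ninth built on B.
B — root
D — minor 3rd
F# — perfect 5th
A — minor 7th
C# — major 9th

B D F# A C#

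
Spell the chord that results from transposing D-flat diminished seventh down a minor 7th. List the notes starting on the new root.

Eb, Gb, Bbb, Dbb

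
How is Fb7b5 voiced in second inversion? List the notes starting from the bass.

Cbb Ebb Fb Ab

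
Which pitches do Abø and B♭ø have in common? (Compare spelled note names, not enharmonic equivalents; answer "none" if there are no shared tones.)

Ab

Abø: Ab Cb Ebb Gb
B♭ø: Bb Db Fb Ab
Common to both → Ab.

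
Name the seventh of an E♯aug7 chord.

Root of E♯aug7 = E#. The 7th is a minor 7th: E# up a minor 7th → D#.

D#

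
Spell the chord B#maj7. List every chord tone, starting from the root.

B# – D## – F## – A##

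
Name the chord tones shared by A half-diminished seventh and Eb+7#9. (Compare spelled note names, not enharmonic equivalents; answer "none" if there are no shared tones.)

A half-diminished seventh: A C Eb G
Eb+7#9: Eb G B Db F#
Common to both → Eb, G.

Eb, G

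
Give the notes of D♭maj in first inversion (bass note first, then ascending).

F  A♭  D♭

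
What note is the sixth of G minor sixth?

Root of G minor sixth = G. The 6th is a major 6th: G up a major 6th → E.

E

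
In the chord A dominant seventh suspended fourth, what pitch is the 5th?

E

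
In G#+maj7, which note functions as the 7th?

F##

Root of G#+maj7 = G#. The 7th is a major 7th: G# up a major 7th → F##.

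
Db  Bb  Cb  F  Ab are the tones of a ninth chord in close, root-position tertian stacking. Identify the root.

Bb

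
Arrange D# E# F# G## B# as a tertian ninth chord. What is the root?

E#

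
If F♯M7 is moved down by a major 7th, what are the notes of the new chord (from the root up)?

A major 7th down from F# is G, so the new chord is G major seventh.
- root: G
- major 3rd: B
- perfect 5th: D
- major 7th: F#

G  B  D  F#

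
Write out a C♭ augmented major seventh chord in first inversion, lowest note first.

E-flat – G – B-flat – C-flat

C♭ augmented major seventh = C-flat–E-flat–G–B-flat; first inversion → third (E-flat) lowest.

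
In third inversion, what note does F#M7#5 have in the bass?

E#

F#M7#5 in root position is F#–A#–C##–E#.
Third inversion places the seventh in the bass, which is E#.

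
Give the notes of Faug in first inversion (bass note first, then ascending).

A, C#, F

Faug = F–A–C#; first inversion → third (A) lowest.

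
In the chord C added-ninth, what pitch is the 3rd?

E

C added-ninth is built on C; its 3rd is a major 3rd above the root.
A third above C uses the letter E, and the major 3rd above C is E.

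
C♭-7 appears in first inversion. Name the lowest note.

C♭-7 in root position is Cb–Ebb–Gb–Bbb.
First inversion places the third in the bass, which is Ebb.

Ebb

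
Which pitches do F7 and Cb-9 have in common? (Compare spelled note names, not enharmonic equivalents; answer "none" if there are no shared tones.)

none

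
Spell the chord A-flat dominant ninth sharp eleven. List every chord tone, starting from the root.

A-flat C E-flat G-flat B-flat D

Root A-flat, quality dominant ninth sharp eleven:
root → A-flat
3rd (major 3rd) → C
5th (perfect 5th) → E-flat
7th (minor 7th) → G-flat
9th (major 9th) → B-flat
11th (augmented 11th) → D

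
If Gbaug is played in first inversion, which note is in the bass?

Bb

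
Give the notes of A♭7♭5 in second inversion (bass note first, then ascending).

Ebb, Gb, Ab, C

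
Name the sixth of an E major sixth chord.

Root of E major sixth = E. The 6th is a major 6th: E up a major 6th → C#.

C#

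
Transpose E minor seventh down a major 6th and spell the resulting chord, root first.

A major 6th down from E is G, so the new chord is G minor seventh.
root → G
3rd (minor 3rd) → Bb
5th (perfect 5th) → D
7th (minor 7th) → F

G Bb D F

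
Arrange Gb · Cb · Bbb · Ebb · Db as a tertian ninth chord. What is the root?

Cb

Stacking in thirds gives Cb – Ebb – Gb – Bbb – Db, so Cb is the root — Cb minor ninth.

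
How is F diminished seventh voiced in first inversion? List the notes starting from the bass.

Ab, Cb, Ebb, F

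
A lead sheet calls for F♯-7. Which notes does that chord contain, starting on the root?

F♯-7 is a minor seventh built on F♯.
- root: F♯
- minor 3rd: A
- perfect 5th: C♯
- minor 7th: E

F♯ A C♯ E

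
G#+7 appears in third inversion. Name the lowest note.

G#+7 = G♯–B♯–D𝄪–F♯. Third inversion → seventh in the bass = F♯.

F♯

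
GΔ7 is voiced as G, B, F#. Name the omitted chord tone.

D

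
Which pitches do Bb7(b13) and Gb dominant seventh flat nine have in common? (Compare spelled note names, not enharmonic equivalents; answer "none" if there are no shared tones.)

Bb – Gb

Bb7(b13): Bb D F Ab Gb
Gb dominant seventh flat nine: Gb Bb Db Fb Abb
Common to both → Bb, Gb.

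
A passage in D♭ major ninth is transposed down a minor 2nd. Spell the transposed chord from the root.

C  E  G  B  D

Transposed root: Db → C (minor 2nd down). So we spell C major ninth:
- root: C
- major 3rd: E
- perfect 5th: G
- major 7th: B
- major 9th: D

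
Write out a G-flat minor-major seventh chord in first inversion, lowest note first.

B𝄫  D♭  F  G♭

In root position, G-flat minor-major seventh is G♭–B𝄫–D♭–F.
First inversion puts the third (B𝄫) in the bass.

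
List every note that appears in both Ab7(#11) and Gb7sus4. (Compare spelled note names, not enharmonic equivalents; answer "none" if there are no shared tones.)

Gb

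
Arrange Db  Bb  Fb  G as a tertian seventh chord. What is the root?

Arranged so that each adjacent pair is a third by letter name: G – Bb – Db – Fb.
The bottom of that stack, G, is the root (this is G diminished seventh).

G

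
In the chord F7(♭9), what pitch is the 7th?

Eb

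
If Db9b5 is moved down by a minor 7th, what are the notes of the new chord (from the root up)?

Eb  G  Bbb  Db  F

A minor 7th down from Db is Eb, so the new chord is Eb dominant ninth flat five.
Root: Eb
Major 3rd (3rd): G
Diminished 5th (5th): Bbb
Minor 7th (7th): Db
Major 9th (9th): F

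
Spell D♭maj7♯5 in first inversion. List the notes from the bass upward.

F, A, C, Db

In root position, D♭maj7♯5 is Db–F–A–C.
First inversion puts the third (F) in the bass.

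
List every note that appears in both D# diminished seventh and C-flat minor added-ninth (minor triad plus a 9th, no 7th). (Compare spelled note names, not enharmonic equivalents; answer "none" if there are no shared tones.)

D# diminished seventh = D-sharp, F-sharp, A, C.
C-flat minor added-ninth = C-flat, E-double-flat, G-flat, D-flat.
Shared: none.

none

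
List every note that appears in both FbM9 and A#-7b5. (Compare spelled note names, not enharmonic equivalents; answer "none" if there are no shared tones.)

FbM9 = Fb, Ab, Cb, Eb, Gb.
A#-7b5 = A#, C#, E, G#.
Shared: none.

none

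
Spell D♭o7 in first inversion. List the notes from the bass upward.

Fb, Abb, Cbb, Db

D♭o7 = Db–Fb–Abb–Cbb; first inversion → third (Fb) lowest.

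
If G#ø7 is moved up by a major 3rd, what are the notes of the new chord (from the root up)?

G♯ up a major 3rd → B♯. New chord: B♯ half-diminished seventh.
Root: B♯
Minor 3rd (3rd): D♯
Diminished 5th (5th): F♯
Minor 7th (7th): A♯

B♯  D♯  F♯  A♯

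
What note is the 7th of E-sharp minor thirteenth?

Root of E-sharp minor thirteenth = E-sharp. The 7th is a minor 7th: E-sharp up a minor 7th → D-sharp.

D-sharp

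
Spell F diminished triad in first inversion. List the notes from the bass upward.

A♭ – C♭ – F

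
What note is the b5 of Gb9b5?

Dbb

Gb9b5 is built on Gb; its 5th is a diminished 5th above the root.
A fifth above G uses the letter D, and the diminished 5th above Gb is Dbb.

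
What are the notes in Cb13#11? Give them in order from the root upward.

Cb, Eb, Gb, Bbb, Db, F, Ab

Cb13#11 is a dominant thirteenth sharp eleven built on Cb.
root → Cb
3rd (major 3rd) → Eb
5th (perfect 5th) → Gb
7th (minor 7th) → Bbb
9th (major 9th) → Db
11th (augmented 11th) → F
13th (major 13th) → Ab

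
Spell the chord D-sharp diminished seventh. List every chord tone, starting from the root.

D-sharp diminished seventh is a diminished seventh built on D#.
D# — root
F# — minor 3rd
A — diminished 5th
C — diminished 7th

D# F# A C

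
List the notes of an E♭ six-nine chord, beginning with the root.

Eb, G, Bb, C, F

Root Eb, quality six-nine:
root → Eb
3rd (major 3rd) → G
5th (perfect 5th) → Bb
6th (major 6th) → C
9th (major 9th) → F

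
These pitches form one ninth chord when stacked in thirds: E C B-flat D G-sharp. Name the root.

Arranged so that each adjacent pair is a third by letter name: C – E – G-sharp – B-flat – D.
The bottom of that stack, C, is the root (this is C dominant ninth sharp five).

C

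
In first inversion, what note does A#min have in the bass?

A#min in root position is A#–C#–E#.
First inversion places the third in the bass, which is C#.

C#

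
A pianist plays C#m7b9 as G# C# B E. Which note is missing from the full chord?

D

The full C#m7b9 chord is C#, E, G#, B, D.
Comparing with the voicing, the minor 9th (9th) — D — is absent.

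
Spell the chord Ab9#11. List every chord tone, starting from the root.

A♭ – C – E♭ – G♭ – B♭ – D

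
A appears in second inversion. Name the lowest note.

E

A in root position is A–C#–E.
Second inversion places the fifth in the bass, which is E.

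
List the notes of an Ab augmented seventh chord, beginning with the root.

Ab C E Gb

Root Ab, quality augmented seventh:
- root: Ab
- major 3rd: C
- augmented 5th: E
- minor 7th: Gb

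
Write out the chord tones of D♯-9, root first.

D♯  F♯  A♯  C♯  E♯

Root D♯, quality minor ninth:
root → D♯
3rd (minor 3rd) → F♯
5th (perfect 5th) → A♯
7th (minor 7th) → C♯
9th (major 9th) → E♯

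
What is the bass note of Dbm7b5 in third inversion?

Dbm7b5 in root position is Db–Fb–Abb–Cb.
Third inversion places the seventh in the bass, which is Cb.

Cb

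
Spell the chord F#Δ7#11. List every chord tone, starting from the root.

F#Δ7#11 is a major seventh sharp eleven built on F#.
F# — root
A# — major 3rd
C# — perfect 5th
E# — major 7th
B# — augmented 11th

F# – A# – C# – E# – B#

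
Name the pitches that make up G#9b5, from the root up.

G#9b5: dominant ninth flat five on G#.
G# — root
B# — major 3rd
D — diminished 5th
F# — minor 7th
A# — major 9th

G#, B#, D, F#, A#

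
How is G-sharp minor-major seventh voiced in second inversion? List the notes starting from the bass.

D# – F## – G# – B

G-sharp minor-major seventh = G#–B–D#–F##; second inversion → fifth (D#) lowest.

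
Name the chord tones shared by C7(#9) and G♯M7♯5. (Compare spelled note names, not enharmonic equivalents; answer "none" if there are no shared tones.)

C7(#9) = C, E, G, Bb, D#.
G♯M7♯5 = G#, B#, D##, F##.
Shared: none.

none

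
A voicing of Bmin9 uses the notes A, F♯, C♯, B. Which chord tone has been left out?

D

Bmin9 = B, D, F♯, A, C♯. The voicing lacks the 3rd (minor 3rd), D.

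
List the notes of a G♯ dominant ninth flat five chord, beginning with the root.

G♯ dominant ninth flat five is a dominant ninth flat five built on G♯.
root → G♯
3rd (major 3rd) → B♯
5th (diminished 5th) → D
7th (minor 7th) → F♯
9th (major 9th) → A♯

G♯  B♯  D  F♯  A♯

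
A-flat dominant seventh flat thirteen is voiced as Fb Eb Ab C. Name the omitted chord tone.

Gb

The full A-flat dominant seventh flat thirteen chord is Ab, C, Eb, Gb, Fb.
Comparing with the voicing, the minor 7th (7th) — Gb — is absent.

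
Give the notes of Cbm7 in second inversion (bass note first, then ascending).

G♭, B𝄫, C♭, E𝄫

In root position, Cbm7 is C♭–E𝄫–G♭–B𝄫.
Second inversion puts the fifth (G♭) in the bass.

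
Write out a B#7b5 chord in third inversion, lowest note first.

A#, B#, D##, F#

In root position, B#7b5 is B#–D##–F#–A#.
Third inversion puts the seventh (A#) in the bass.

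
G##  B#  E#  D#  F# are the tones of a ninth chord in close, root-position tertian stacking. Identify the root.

Arranged so that each adjacent pair is a third by letter name: E# – G## – B# – D# – F#.
The bottom of that stack, E#, is the root (this is E# dominant seventh flat nine).

E#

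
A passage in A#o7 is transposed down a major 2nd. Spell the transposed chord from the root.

A major 2nd down from A♯ is G♯, so the new chord is G♯ diminished seventh.
Root: G♯
Minor 3rd (3rd): B
Diminished 5th (5th): D
Diminished 7th (7th): F

G♯  B  D  F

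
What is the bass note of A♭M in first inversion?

A♭M = Ab–C–Eb. First inversion → third in the bass = C.

C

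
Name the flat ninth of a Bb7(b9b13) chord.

Root of Bb7(b9b13) = Bb. The 9th is a minor 9th: Bb up a minor 9th → Cb.

Cb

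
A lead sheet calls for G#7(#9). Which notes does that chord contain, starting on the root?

G♯, B♯, D♯, F♯, A𝄪

G#7(#9): dominant seventh sharp nine on G♯.
- root: G♯
- major 3rd: B♯
- perfect 5th: D♯
- minor 7th: F♯
- augmented 9th: A𝄪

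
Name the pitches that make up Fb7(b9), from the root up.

Fb7(b9): dominant seventh flat nine on F♭.
- root: F♭
- major 3rd: A♭
- perfect 5th: C♭
- minor 7th: E𝄫
- minor 9th: G𝄫

F♭  A♭  C♭  E𝄫  G𝄫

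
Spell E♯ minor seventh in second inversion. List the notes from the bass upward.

E♯ minor seventh = E#–G#–B#–D#; second inversion → fifth (B#) lowest.

B#, D#, E#, G#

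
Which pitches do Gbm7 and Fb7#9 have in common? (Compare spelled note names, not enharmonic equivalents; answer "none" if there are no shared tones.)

Gbm7: Gb Bbb Db Fb
Fb7#9: Fb Ab Cb Ebb G
Common to both → Fb.

Fb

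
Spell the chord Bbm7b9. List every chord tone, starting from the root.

Bbm7b9: minor seventh flat nine on Bb.
Root: Bb
Minor 3rd (3rd): Db
Perfect 5th (5th): F
Minor 7th (7th): Ab
Minor 9th (9th): Cb

Bb  Db  F  Ab  Cb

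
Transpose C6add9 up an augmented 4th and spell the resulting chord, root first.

F#, A#, C#, D#, G#

An augmented 4th up from C is F#, so the new chord is F# six-nine.
Root: F#
Major 3rd (3rd): A#
Perfect 5th (5th): C#
Major 6th (6th): D#
Major 9th (9th): G#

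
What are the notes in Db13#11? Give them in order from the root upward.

Root Db, quality dominant thirteenth sharp eleven:
Db — root
F — major 3rd
Ab — perfect 5th
Cb — minor 7th
Eb — major 9th
G — augmented 11th
Bb — major 13th

Db F Ab Cb Eb G Bb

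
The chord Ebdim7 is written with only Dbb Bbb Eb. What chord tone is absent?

Ebdim7 = Eb, Gb, Bbb, Dbb. The voicing lacks the 3rd (minor 3rd), Gb.

Gb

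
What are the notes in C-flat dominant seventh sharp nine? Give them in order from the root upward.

C-flat dominant seventh sharp nine: dominant seventh sharp nine on Cb.
Root: Cb
Major 3rd (3rd): Eb
Perfect 5th (5th): Gb
Minor 7th (7th): Bbb
Augmented 9th (9th): D

Cb – Eb – Gb – Bbb – D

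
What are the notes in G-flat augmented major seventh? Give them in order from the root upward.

G-flat augmented major seventh is an augmented major seventh built on G-flat.
Root: G-flat
Major 3rd (3rd): B-flat
Augmented 5th (5th): D
Major 7th (7th): F

G-flat – B-flat – D – F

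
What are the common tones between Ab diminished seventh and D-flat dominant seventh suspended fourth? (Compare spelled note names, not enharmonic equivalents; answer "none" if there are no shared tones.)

A-flat, C-flat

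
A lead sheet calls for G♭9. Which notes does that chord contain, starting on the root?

Root Gb, quality dominant ninth:
Root: Gb
Major 3rd (3rd): Bb
Perfect 5th (5th): Db
Minor 7th (7th): Fb
Major 9th (9th): Ab

Gb, Bb, Db, Fb, Ab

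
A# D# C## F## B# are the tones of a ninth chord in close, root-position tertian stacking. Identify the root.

Arranged so that each adjacent pair is a third by letter name: B# – D# – F## – A# – C##.
The bottom of that stack, B#, is the root (this is B# minor ninth).

B#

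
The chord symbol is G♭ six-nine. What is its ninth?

G♭ six-nine is built on G-flat; its 9th is a major 9th above the root.
A second above G uses the letter A, and the major 9th above G-flat is A-flat.

A-flat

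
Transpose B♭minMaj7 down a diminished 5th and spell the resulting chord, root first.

E – G – B – D#

Bb down a diminished 5th → E. New chord: E minor-major seventh.
- root: E
- minor 3rd: G
- perfect 5th: B
- major 7th: D#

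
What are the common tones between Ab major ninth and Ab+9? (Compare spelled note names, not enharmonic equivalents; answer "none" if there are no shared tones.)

A♭, C, B♭

Ab major ninth: A♭ C E♭ G B♭
Ab+9: A♭ C E G♭ B♭
Common to both → A♭, C, B♭.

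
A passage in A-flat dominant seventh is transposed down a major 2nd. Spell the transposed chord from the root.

G-flat, B-flat, D-flat, F-flat

A-flat down a major 2nd → G-flat. New chord: G-flat dominant seventh.
- root: G-flat
- major 3rd: B-flat
- perfect 5th: D-flat
- minor 7th: F-flat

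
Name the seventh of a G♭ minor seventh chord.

G♭ minor seventh is built on Gb; its 7th is a minor 7th above the root.
A seventh above G uses the letter F, and the minor 7th above Gb is Fb.

Fb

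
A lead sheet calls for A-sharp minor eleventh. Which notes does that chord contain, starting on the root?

A-sharp minor eleventh: minor eleventh on A-sharp.
Root: A-sharp
Minor 3rd (3rd): C-sharp
Perfect 5th (5th): E-sharp
Minor 7th (7th): G-sharp
Major 9th (9th): B-sharp
Perfect 11th (11th): D-sharp

A-sharp C-sharp E-sharp G-sharp B-sharp D-sharp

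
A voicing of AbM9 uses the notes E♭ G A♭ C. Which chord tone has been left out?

The full AbM9 chord is A♭, C, E♭, G, B♭.
Comparing with the voicing, the major 9th (9th) — B♭ — is absent.

B♭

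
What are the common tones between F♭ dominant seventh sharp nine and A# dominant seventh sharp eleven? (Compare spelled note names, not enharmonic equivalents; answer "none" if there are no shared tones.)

none

F♭ dominant seventh sharp nine = F-flat, A-flat, C-flat, E-double-flat, G.
A# dominant seventh sharp eleven = A-sharp, C-double-sharp, E-sharp, G-sharp, D-double-sharp.
Shared: none.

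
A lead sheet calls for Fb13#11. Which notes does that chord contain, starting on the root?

Fb, Ab, Cb, Ebb, Gb, Bb, Db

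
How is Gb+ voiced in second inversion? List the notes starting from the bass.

D, Gb, Bb

In root position, Gb+ is Gb–Bb–D.
Second inversion puts the fifth (D) in the bass.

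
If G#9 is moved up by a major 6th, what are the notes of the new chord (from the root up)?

E#, G##, B#, D#, F##

A major 6th up from G# is E#, so the new chord is E# dominant ninth.
E# — root
G## — major 3rd
B# — perfect 5th
D# — minor 7th
F## — major 9th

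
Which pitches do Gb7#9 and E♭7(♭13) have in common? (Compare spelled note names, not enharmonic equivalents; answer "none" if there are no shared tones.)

Gb7#9: Gb Bb Db Fb A
E♭7(♭13): Eb G Bb Db Cb
Common to both → Bb, Db.

Bb Db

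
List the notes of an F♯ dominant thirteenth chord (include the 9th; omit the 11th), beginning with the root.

Root F#, quality dominant thirteenth:
root → F#
3rd (major 3rd) → A#
5th (perfect 5th) → C#
7th (minor 7th) → E
9th (major 9th) → G#
13th (major 13th) → D#

F#, A#, C#, E, G#, D#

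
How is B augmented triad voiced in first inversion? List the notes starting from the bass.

D♯  F𝄪  B

In root position, B augmented triad is B–D♯–F𝄪.
First inversion puts the third (D♯) in the bass.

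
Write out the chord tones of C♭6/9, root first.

Cb Eb Gb Ab Db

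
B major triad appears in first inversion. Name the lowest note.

B major triad in root position is B–D♯–F♯.
First inversion places the third in the bass, which is D♯.

D♯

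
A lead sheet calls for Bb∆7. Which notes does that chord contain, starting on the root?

Bb∆7 is a major seventh built on Bb.
Bb — root
D — major 3rd
F — perfect 5th
A — major 7th

Bb D F A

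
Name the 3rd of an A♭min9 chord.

Cb

Root of A♭min9 = Ab. The 3rd is a minor 3rd: Ab up a minor 3rd → Cb.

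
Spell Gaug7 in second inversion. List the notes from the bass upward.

D#, F, G, B

In root position, Gaug7 is G–B–D#–F.
Second inversion puts the fifth (D#) in the bass.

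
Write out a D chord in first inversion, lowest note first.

F# – A – D

D = D–F#–A; first inversion → third (F#) lowest.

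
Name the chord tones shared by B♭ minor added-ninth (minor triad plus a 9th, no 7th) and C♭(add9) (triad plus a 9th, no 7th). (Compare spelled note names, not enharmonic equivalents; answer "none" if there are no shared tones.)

Db

B♭ minor added-ninth: Bb Db F C
C♭(add9): Cb Eb Gb Db
Common to both → Db.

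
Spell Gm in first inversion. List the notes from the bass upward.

Bb, D, G

Gm = G–Bb–D; first inversion → third (Bb) lowest.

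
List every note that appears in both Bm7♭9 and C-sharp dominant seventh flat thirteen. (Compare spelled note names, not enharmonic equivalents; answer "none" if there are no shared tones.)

Bm7♭9: B D F♯ A C
C-sharp dominant seventh flat thirteen: C♯ E♯ G♯ B A
Common to both → B, A.

B A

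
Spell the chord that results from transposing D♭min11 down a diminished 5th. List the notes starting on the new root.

G, Bb, D, F, A, C

Transposed root: Db → G (diminished 5th down). So we spell G minor eleventh:
Root: G
Minor 3rd (3rd): Bb
Perfect 5th (5th): D
Minor 7th (7th): F
Major 9th (9th): A
Perfect 11th (11th): C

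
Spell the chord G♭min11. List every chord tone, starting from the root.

Gb  Bbb  Db  Fb  Ab  Cb

Root Gb, quality minor eleventh:
- root: Gb
- minor 3rd: Bbb
- perfect 5th: Db
- minor 7th: Fb
- major 9th: Ab
- perfect 11th: Cb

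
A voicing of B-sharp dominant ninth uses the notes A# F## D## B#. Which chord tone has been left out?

B-sharp dominant ninth = B#, D##, F##, A#, C##. The voicing lacks the 9th (major 9th), C##.

C##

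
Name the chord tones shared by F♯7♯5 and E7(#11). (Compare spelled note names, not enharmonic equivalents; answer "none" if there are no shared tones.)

F♯7♯5 = F#, A#, C##, E.
E7(#11) = E, G#, B, D, A#.
Shared: A#, E.

A#  E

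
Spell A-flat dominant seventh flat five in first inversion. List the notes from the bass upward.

In root position, A-flat dominant seventh flat five is Ab–C–Ebb–Gb.
First inversion puts the third (C) in the bass.

C Ebb Gb Ab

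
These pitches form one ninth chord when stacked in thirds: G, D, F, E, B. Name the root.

E

Arranged so that each adjacent pair is a third by letter name: E – G – B – D – F.
The bottom of that stack, E, is the root (this is E minor seventh flat nine).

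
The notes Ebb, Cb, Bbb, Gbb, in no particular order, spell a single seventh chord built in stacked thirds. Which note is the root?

Cb

Stacking in thirds gives Cb – Ebb – Gbb – Bbb, so Cb is the root — Cb half-diminished seventh.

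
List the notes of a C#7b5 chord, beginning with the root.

C#, E#, G, B

Root C#, quality dominant seventh flat five:
root → C#
3rd (major 3rd) → E#
5th (diminished 5th) → G
7th (minor 7th) → B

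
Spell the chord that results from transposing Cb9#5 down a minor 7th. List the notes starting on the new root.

D♭, F, A, C♭, E♭

A minor 7th down from C♭ is D♭, so the new chord is D♭ dominant ninth sharp five.
Root: D♭
Major 3rd (3rd): F
Augmented 5th (5th): A
Minor 7th (7th): C♭
Major 9th (9th): E♭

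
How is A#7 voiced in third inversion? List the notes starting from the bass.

A#7 = A♯–C𝄪–E♯–G♯; third inversion → seventh (G♯) lowest.

G♯, A♯, C𝄪, E♯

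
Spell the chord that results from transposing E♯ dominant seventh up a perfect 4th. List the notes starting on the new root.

A-sharp, C-double-sharp, E-sharp, G-sharp

A perfect 4th up from E-sharp is A-sharp, so the new chord is A-sharp dominant seventh.
- root: A-sharp
- major 3rd: C-double-sharp
- perfect 5th: E-sharp
- minor 7th: G-sharp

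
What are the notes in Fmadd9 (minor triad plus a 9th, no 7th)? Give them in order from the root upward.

Fmadd9 is a minor added-ninth built on F.
F — root
Ab — minor 3rd
C — perfect 5th
G — major 9th

F – Ab – C – G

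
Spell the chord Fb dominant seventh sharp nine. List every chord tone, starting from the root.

Fb dominant seventh sharp nine is a dominant seventh sharp nine built on Fb.
- root: Fb
- major 3rd: Ab
- perfect 5th: Cb
- minor 7th: Ebb
- augmented 9th: G

Fb Ab Cb Ebb G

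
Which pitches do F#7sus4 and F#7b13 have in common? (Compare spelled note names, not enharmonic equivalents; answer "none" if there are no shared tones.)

F#7sus4: F# B C# E
F#7b13: F# A# C# E D
Common to both → F#, C#, E.

F# C# E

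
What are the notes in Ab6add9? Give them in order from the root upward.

Ab  C  Eb  F  Bb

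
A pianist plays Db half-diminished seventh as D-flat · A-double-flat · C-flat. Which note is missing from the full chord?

Db half-diminished seventh = D-flat, F-flat, A-double-flat, C-flat. The voicing lacks the 3rd (minor 3rd), F-flat.

F-flat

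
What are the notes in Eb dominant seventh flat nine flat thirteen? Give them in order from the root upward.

E-flat, G, B-flat, D-flat, F-flat, C-flat

Eb dominant seventh flat nine flat thirteen: dominant seventh flat nine flat thirteen on E-flat.
- root: E-flat
- major 3rd: G
- perfect 5th: B-flat
- minor 7th: D-flat
- minor 9th: F-flat
- minor 13th: C-flat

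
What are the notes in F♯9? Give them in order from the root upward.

F♯9: dominant ninth on F#.
- root: F#
- major 3rd: A#
- perfect 5th: C#
- minor 7th: E
- major 9th: G#

F#, A#, C#, E, G#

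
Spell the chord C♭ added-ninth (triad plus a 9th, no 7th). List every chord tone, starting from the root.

C-flat E-flat G-flat D-flat

Root C-flat, quality added-ninth:
- root: C-flat
- major 3rd: E-flat
- perfect 5th: G-flat
- major 9th: D-flat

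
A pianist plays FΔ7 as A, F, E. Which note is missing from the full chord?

C

FΔ7 = F, A, C, E. The voicing lacks the 5th (perfect 5th), C.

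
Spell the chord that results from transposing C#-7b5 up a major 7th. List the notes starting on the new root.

B♯, D♯, F♯, A♯

C♯ up a major 7th → B♯. New chord: B♯ half-diminished seventh.
root → B♯
3rd (minor 3rd) → D♯
5th (diminished 5th) → F♯
7th (minor 7th) → A♯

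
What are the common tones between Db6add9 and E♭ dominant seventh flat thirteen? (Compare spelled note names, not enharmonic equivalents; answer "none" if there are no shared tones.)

Db – Bb – Eb

Db6add9 = Db, F, Ab, Bb, Eb.
E♭ dominant seventh flat thirteen = Eb, G, Bb, Db, Cb.
Shared: Db, Bb, Eb.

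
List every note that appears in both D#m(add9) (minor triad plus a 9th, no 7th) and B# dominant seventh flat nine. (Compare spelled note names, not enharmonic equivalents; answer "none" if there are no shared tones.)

D#m(add9) = D#, F#, A#, E#.
B# dominant seventh flat nine = B#, D##, F##, A#, C#.
Shared: A#.

A#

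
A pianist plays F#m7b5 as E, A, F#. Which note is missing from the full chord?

C

F#m7b5 = F#, A, C, E. The voicing lacks the 5th (diminished 5th), C.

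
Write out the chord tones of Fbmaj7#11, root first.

F♭ – A♭ – C♭ – E♭ – B♭

Fbmaj7#11: major seventh sharp eleven on F♭.
root → F♭
3rd (major 3rd) → A♭
5th (perfect 5th) → C♭
7th (major 7th) → E♭
11th (augmented 11th) → B♭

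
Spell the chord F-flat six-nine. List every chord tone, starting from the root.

F-flat six-nine is a six-nine built on Fb.
root → Fb
3rd (major 3rd) → Ab
5th (perfect 5th) → Cb
6th (major 6th) → Db
9th (major 9th) → Gb

Fb, Ab, Cb, Db, Gb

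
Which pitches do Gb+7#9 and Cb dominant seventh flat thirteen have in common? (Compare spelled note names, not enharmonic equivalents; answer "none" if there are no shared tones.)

Gb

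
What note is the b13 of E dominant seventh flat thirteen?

C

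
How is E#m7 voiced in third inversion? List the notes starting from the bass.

D#  E#  G#  B#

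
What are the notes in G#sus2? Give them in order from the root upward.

G#, A#, D#

Root G#, quality suspended second:
Root: G#
Major 2nd (2nd): A#
Perfect 5th (5th): D#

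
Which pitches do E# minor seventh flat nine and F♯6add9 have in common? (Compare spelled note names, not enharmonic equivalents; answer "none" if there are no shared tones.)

E# minor seventh flat nine: E# G# B# D# F#
F♯6add9: F# A# C# D# G#
Common to both → G#, D#, F#.

G#, D#, F#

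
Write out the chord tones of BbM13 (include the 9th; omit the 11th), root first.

Bb – D – F – A – C – G

BbM13 is a major thirteenth built on Bb.
root → Bb
3rd (major 3rd) → D
5th (perfect 5th) → F
7th (major 7th) → A
9th (major 9th) → C
13th (major 13th) → G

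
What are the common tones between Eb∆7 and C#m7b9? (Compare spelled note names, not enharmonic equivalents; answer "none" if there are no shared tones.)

Eb∆7 = Eb, G, Bb, D.
C#m7b9 = C#, E, G#, B, D.
Shared: D.

D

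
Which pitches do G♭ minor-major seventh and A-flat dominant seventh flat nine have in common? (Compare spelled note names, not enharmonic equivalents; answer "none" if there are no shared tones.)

G-flat  B-double-flat

G♭ minor-major seventh = G-flat, B-double-flat, D-flat, F.
A-flat dominant seventh flat nine = A-flat, C, E-flat, G-flat, B-double-flat.
Shared: G-flat, B-double-flat.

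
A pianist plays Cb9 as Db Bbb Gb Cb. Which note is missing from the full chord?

Cb9 = Cb, Eb, Gb, Bbb, Db. The voicing lacks the 3rd (major 3rd), Eb.

Eb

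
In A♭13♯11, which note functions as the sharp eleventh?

Root of A♭13♯11 = Ab. The 11th is an augmented 11th: Ab up an augmented 11th → D.

D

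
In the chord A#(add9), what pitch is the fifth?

E#

A#(add9) is built on A#; its 5th is a perfect 5th above the root.
A fifth above A uses the letter E, and the perfect 5th above A# is E#.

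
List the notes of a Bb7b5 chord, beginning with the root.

Bb7b5 is a dominant seventh flat five built on Bb.
Root: Bb
Major 3rd (3rd): D
Diminished 5th (5th): Fb
Minor 7th (7th): Ab

Bb  D  Fb  Ab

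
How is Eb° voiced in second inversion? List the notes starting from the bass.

Bbb Eb Gb

In root position, Eb° is Eb–Gb–Bbb.
Second inversion puts the fifth (Bbb) in the bass.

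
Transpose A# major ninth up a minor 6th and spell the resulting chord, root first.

F♯, A♯, C♯, E♯, G♯

Transposed root: A♯ → F♯ (minor 6th up). So we spell F♯ major ninth:
F♯ — root
A♯ — major 3rd
C♯ — perfect 5th
E♯ — major 7th
G♯ — major 9th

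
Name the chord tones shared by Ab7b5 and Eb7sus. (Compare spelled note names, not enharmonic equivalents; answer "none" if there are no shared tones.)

Ab7b5: Ab C Ebb Gb
Eb7sus: Eb Ab Bb Db
Common to both → Ab.

Ab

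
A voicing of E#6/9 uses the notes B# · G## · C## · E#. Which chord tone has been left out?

F##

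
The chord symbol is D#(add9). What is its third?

Root of D#(add9) = D#. The 3rd is a major 3rd: D# up a major 3rd → F##.

F##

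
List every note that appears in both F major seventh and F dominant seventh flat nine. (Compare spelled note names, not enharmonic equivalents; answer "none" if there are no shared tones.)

F, A, C

F major seventh: F A C E
F dominant seventh flat nine: F A C E-flat G-flat
Common to both → F, A, C.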